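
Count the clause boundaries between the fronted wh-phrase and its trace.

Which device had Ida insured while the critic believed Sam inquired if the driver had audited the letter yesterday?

0

"which device" originates inside the matrix clause — no clause boundary is crossed.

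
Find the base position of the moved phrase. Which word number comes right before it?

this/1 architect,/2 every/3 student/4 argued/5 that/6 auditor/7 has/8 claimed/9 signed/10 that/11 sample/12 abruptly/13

The displaced element is "this architect" (word 2).
It is linked across 2 clause boundaries (Ø → Ø).
It functions as the subject of "signed", so the gap sits immediately after word 9 ("claimed").
Base order: Every student argued that auditor has claimed that this architect signed that sample abruptly.

9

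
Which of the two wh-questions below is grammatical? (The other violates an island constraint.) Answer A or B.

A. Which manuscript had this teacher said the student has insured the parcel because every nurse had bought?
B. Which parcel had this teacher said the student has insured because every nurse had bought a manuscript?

B

In A, the wh-phrase is extracted from inside an adjunct island (introduced by "because"), which blocks movement.
In B, the extraction path crosses only that-complement boundaries, which are transparent.
So B is grammatical.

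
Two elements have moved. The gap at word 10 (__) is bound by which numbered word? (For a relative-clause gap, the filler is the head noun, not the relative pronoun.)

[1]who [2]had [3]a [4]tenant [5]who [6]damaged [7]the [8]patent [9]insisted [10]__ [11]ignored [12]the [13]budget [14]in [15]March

1

The marked gap is the subject of "ignored".
Its filler is the fronted wh-phrase "who", at word 1.
(The other dependency links word 4 to a gap after word 5.)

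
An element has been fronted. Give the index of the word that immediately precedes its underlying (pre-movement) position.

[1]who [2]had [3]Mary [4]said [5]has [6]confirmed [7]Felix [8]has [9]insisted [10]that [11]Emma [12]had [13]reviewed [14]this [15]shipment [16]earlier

The displaced element is "who" (word 1).
It is linked across 1 clause boundary (Ø).
It functions as the subject of "confirmed", so the gap sits immediately after word 4 ("said").
Base order: Mary had said that who has confirmed Felix has insisted that Emma had reviewed this shipment earlier.

4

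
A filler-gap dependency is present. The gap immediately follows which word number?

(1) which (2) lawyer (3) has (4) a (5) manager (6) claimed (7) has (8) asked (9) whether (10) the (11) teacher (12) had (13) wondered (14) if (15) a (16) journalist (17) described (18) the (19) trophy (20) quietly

The displaced element is "which lawyer" (word 2).
It is linked across 1 clause boundary (Ø).
It functions as the subject of "asked", so the gap sits immediately after word 6 ("claimed").
Base order: A manager has claimed that which lawyer has asked whether the teacher had wondered if a journalist described the trophy quietly.

6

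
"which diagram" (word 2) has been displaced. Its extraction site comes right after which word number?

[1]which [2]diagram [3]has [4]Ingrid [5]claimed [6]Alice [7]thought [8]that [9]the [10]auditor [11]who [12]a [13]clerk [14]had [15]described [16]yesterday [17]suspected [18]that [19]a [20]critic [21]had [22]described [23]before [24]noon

22

The displaced element is "which diagram" (word 2).
It is linked across 3 clause boundaries (Ø → that → that).
It functions as the direct object of "described", so the gap sits immediately after word 22 ("described").
Base order: Ingrid has claimed Alice thought that the auditor who a clerk had described yesterday suspected that a critic had described which diagram before noon.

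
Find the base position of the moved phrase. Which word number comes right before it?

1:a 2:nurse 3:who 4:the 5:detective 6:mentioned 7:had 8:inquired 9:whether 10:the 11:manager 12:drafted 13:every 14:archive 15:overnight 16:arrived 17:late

The displaced element is "a nurse" (word 2).
It is linked across 1 clause boundary (Ø).
It functions as the subject of "inquired", so the gap sits immediately after word 6 ("mentioned").
Base order: The detective mentioned a nurse had inquired whether the manager drafted every archive overnight.

6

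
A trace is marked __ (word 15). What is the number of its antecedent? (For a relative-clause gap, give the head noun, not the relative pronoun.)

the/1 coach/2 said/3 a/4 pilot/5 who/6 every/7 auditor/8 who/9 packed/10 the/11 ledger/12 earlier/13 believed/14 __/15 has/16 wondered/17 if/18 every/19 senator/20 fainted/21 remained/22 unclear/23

The gap at 15 is the subject of "wondered", inside a relative clause.
The relative pronoun is "who" (word 6); it is bound by the head noun immediately before it.
Its filler is the head noun "pilot", at word 5.

5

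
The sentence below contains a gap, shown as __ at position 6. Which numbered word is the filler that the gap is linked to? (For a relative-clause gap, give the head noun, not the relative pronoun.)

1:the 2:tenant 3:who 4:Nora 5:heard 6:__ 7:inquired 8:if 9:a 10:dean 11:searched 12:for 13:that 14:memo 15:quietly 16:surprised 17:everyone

2

The gap at 6 is the subject of "inquired", inside a relative clause.
The relative pronoun is "who" (word 3); it is bound by the head noun immediately before it.
Its filler is the head noun "tenant", at word 2.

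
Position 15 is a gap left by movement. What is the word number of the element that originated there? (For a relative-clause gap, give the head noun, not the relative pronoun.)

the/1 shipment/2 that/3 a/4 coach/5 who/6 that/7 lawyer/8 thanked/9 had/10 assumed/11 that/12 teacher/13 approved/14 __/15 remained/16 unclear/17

The gap at 15 is the object of "approved", inside a relative clause.
The relative pronoun is "that" (word 3); it is bound by the head noun immediately before it.
Its filler is the head noun "shipment", at word 2.

2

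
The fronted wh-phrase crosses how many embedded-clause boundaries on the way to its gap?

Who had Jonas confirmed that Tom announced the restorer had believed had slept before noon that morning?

3

"who" is extracted from the subject of "slept".
Boundaries crossed, outermost first: [that], [Ø], [Ø] — 3 in total.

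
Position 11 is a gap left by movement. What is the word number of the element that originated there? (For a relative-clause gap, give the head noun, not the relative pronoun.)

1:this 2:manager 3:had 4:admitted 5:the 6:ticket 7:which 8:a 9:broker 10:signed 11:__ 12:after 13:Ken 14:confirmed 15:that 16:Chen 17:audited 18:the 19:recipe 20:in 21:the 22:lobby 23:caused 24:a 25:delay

The gap at 11 is the object of "signed", inside a relative clause.
The relative pronoun is "which" (word 7); it is bound by the head noun immediately before it.
Its filler is the head noun "ticket", at word 6.

6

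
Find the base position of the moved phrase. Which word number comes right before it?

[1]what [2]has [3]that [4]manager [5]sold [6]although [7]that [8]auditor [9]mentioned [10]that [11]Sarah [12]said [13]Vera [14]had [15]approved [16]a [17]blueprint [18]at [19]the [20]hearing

5

The displaced element is "what" (word 1).
It functions as the direct object of "sold", so the gap sits immediately after word 5 ("sold").
Base order: That manager has sold what although that auditor mentioned that Sarah said Vera had approved a blueprint at the hearing.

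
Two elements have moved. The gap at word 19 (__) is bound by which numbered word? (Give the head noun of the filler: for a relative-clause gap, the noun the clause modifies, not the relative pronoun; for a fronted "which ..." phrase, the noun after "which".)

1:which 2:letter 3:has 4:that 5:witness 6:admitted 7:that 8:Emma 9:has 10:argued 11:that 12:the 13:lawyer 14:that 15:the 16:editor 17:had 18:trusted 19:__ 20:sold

13

The marked gap is inside the relative clause, the direct object of "trusted".
Its filler is the head noun "lawyer" (via "that"), at word 13.
(The other dependency links word 2 to a gap after word 20.)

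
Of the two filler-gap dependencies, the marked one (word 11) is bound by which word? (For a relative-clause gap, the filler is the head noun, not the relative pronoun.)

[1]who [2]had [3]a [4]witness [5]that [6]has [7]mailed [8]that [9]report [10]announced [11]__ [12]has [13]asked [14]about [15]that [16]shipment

The marked gap is the subject of "asked".
Its filler is the fronted wh-phrase "who", at word 1.
(The other dependency links word 4 to a gap after word 5.)

1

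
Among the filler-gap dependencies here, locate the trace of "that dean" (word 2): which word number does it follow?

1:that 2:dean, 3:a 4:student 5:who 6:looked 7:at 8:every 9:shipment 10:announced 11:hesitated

The displaced element is "that dean" (word 2).
It is linked across 1 clause boundary (Ø).
It functions as the subject of "hesitated", so the gap sits immediately after word 10 ("announced").
Base order: A student who looked at every shipment announced that that dean hesitated.

10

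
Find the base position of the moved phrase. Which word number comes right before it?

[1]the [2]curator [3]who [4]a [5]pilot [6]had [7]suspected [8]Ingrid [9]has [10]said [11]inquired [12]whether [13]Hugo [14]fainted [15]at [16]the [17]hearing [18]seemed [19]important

The displaced element is "the curator" (word 2).
It is linked across 2 clause boundaries (Ø → Ø).
It functions as the subject of "inquired", so the gap sits immediately after word 10 ("said").
Base order: A pilot had suspected Ingrid has said that the curator inquired whether Hugo fainted at the hearing.

10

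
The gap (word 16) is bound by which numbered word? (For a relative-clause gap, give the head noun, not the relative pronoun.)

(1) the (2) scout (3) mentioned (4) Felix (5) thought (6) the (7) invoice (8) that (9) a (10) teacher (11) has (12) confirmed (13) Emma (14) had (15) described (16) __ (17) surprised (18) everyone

7

The gap at 16 is the object of "described", inside a relative clause.
The relative pronoun is "that" (word 8); it is bound by the head noun immediately before it.
Its filler is the head noun "invoice", at word 7.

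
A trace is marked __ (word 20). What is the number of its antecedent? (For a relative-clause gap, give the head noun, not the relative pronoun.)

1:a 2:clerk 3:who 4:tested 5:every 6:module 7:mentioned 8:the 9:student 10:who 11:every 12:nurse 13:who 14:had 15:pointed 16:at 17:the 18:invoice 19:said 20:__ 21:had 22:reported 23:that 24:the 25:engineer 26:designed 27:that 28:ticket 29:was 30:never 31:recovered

9

The gap at 20 is the subject of "reported", inside a relative clause.
The relative pronoun is "who" (word 10); it is bound by the head noun immediately before it.
Its filler is the head noun "student", at word 9.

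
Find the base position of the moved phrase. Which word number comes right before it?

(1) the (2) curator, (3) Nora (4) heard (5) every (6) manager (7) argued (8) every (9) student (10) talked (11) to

The displaced element is "the curator" (word 2).
It is linked across 2 clause boundaries (Ø → Ø).
It functions as the object of the preposition "to" of "talked", so the gap sits immediately after word 11 ("to").
Base order: Nora heard every manager argued every student talked to the curator.

11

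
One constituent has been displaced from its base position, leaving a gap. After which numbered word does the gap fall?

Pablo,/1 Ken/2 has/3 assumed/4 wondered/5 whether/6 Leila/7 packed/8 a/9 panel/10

4

The displaced element is "Pablo" (word 1).
It is linked across 1 clause boundary (Ø).
It functions as the subject of "wondered", so the gap sits immediately after word 4 ("assumed").
Base order: Ken has assumed that Pablo wondered whether Leila packed a panel.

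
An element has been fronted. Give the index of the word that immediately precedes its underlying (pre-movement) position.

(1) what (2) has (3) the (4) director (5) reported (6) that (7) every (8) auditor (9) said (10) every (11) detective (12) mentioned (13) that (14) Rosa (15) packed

The displaced element is "what" (word 1).
It is linked across 3 clause boundaries (that → Ø → that).
It functions as the direct object of "packed", so the gap sits immediately after word 15 ("packed").
Base order: The director has reported that every auditor said every detective mentioned that Rosa packed what.

15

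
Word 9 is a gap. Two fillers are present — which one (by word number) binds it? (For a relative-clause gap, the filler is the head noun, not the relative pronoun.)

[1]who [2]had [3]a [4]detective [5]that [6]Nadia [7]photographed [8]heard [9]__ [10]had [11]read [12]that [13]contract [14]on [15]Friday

1

The marked gap is the subject of "read".
Its filler is the fronted wh-phrase "who", at word 1.
(The other dependency links word 4 to a gap after word 7.)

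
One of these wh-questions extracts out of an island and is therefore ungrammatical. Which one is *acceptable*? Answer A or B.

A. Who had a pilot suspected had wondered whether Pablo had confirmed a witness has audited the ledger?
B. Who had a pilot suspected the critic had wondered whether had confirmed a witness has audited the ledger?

In B, the wh-phrase is extracted from inside a wh-island (introduced by "whether"), which blocks movement.
In A, the extraction path crosses only that-complement boundaries, which are transparent.
So A is grammatical.

A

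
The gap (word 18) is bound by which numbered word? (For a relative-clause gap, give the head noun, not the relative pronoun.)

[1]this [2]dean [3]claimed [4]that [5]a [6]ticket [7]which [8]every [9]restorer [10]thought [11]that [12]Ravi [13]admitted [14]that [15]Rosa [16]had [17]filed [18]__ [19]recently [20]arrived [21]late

6

The gap at 18 is the object of "filed", inside a relative clause.
The relative pronoun is "which" (word 7); it is bound by the head noun immediately before it.
Its filler is the head noun "ticket", at word 6.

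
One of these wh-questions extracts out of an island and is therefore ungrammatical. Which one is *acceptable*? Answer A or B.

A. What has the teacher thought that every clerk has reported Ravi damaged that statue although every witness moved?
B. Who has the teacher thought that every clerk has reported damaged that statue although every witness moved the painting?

B

In A, the wh-phrase is extracted from inside an adjunct island (introduced by "although"), which blocks movement.
In B, the extraction path crosses only that-complement boundaries, which are transparent.
So B is grammatical.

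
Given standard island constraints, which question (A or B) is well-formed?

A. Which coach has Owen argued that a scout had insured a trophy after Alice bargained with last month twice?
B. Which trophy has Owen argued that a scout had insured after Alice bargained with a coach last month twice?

B

In A, the wh-phrase is extracted from inside an adjunct island (introduced by "after"), which blocks movement.
In B, the extraction path crosses only that-complement boundaries, which are transparent.
So B is grammatical.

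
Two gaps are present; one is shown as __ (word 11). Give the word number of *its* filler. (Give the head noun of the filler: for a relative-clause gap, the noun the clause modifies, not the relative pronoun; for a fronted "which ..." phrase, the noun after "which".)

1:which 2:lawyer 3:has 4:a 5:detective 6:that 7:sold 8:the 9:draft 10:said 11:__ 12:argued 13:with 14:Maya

2

The marked gap is the subject of "argued".
Its filler is the fronted wh-phrase "which lawyer", at word 2.
(The other dependency links word 5 to a gap after word 6.)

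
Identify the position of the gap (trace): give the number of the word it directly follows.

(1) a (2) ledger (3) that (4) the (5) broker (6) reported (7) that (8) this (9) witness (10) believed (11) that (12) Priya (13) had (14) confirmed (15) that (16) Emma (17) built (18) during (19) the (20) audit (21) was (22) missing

The displaced element is "a ledger" (word 2).
It is linked across 3 clause boundaries (that → that → that).
It functions as the direct object of "built", so the gap sits immediately after word 17 ("built").
Base order: The broker reported that this witness believed that Priya had confirmed that Emma built a ledger during the audit.

17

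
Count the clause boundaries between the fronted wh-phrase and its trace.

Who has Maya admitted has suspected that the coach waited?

1

"who" is extracted from the subject of "suspected".
Boundaries crossed, outermost first: [Ø] — 1 in total.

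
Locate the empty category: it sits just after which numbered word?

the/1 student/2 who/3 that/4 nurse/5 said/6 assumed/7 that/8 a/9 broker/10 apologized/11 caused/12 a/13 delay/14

The displaced element is "the student" (word 2).
It is linked across 1 clause boundary (Ø).
It functions as the subject of "assumed", so the gap sits immediately after word 6 ("said").
Base order: That nurse said that the student assumed that a broker apologized.

6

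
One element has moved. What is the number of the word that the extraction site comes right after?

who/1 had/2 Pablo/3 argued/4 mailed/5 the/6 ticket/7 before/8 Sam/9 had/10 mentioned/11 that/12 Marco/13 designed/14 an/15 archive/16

The displaced element is "who" (word 1).
It is linked across 1 clause boundary (Ø).
It functions as the subject of "mailed", so the gap sits immediately after word 4 ("argued").
Base order: Pablo had argued that who mailed the ticket before Sam had mentioned that Marco designed an archive.

4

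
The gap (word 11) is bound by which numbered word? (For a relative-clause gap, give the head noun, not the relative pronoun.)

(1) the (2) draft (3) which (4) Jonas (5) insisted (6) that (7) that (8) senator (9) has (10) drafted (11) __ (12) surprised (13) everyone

2

The gap at 11 is the object of "drafted", inside a relative clause.
The relative pronoun is "which" (word 3); it is bound by the head noun immediately before it.
Its filler is the head noun "draft", at word 2.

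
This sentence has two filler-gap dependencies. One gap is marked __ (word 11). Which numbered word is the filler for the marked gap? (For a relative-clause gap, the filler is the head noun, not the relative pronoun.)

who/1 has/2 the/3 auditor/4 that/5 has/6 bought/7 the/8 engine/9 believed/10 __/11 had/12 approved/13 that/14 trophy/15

1

The marked gap is the subject of "approved".
Its filler is the fronted wh-phrase "who", at word 1.
(The other dependency links word 4 to a gap after word 5.)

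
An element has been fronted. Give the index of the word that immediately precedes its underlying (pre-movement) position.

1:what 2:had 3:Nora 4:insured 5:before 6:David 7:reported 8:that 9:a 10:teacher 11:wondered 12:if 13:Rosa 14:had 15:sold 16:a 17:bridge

4

The displaced element is "what" (word 1).
It functions as the direct object of "insured", so the gap sits immediately after word 4 ("insured").
Base order: Nora had insured what before David reported that a teacher wondered if Rosa had sold a bridge.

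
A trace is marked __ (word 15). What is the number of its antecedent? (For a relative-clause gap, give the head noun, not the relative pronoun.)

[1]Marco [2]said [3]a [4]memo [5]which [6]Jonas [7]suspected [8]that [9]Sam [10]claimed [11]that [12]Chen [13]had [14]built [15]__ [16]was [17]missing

4

The gap at 15 is the object of "built", inside a relative clause.
The relative pronoun is "which" (word 5); it is bound by the head noun immediately before it.
Its filler is the head noun "memo", at word 4.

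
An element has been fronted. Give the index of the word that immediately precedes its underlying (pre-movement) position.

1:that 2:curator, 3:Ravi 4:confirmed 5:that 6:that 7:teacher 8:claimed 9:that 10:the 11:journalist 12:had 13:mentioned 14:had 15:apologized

13

The displaced element is "that curator" (word 2).
It is linked across 3 clause boundaries (that → that → Ø).
It functions as the subject of "apologized", so the gap sits immediately after word 13 ("mentioned").
Base order: Ravi confirmed that that teacher claimed that the journalist had mentioned that that curator had apologized.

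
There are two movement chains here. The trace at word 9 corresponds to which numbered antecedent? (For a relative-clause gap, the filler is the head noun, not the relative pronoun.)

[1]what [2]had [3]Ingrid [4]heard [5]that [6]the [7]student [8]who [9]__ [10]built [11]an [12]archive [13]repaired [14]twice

The marked gap is inside the relative clause, the subject of "built".
Its filler is the head noun "student" (via "who"), at word 7.
(The other dependency links word 1 to a gap after word 13.)

7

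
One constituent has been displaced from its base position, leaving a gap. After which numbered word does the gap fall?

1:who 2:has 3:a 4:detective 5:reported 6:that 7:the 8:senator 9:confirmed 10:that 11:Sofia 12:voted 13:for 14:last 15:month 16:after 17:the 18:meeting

13

The displaced element is "who" (word 1).
It is linked across 2 clause boundaries (that → that).
It functions as the object of the preposition "for" of "voted", so the gap sits immediately after word 13 ("for").
Base order: A detective has reported that the senator confirmed that Sofia voted for who last month after the meeting.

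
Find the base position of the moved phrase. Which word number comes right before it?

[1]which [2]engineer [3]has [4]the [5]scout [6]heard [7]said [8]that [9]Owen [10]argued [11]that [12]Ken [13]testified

The displaced element is "which engineer" (word 2).
It is linked across 1 clause boundary (Ø).
It functions as the subject of "said", so the gap sits immediately after word 6 ("heard").
Base order: The scout has heard which engineer said that Owen argued that Ken testified.

6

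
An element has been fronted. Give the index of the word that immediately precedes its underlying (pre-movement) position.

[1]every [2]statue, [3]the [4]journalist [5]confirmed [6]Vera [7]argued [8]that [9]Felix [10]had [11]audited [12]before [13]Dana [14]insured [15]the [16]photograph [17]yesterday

The displaced element is "every statue" (word 2).
It is linked across 2 clause boundaries (Ø → that).
It functions as the direct object of "audited", so the gap sits immediately after word 11 ("audited").
Base order: The journalist confirmed Vera argued that Felix had audited every statue before Dana insured the photograph yesterday.

11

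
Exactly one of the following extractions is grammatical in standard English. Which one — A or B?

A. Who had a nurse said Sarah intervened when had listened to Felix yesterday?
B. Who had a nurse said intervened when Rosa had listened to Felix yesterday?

In A, the wh-phrase is extracted from inside an adjunct island (introduced by "when"), which blocks movement.
In B, the extraction path crosses only that-complement boundaries, which are transparent.
So B is grammatical.

B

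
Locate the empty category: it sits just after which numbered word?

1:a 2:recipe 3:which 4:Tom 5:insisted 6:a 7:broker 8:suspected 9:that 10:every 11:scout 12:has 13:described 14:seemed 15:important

The displaced element is "a recipe" (word 2).
It is linked across 2 clause boundaries (Ø → that).
It functions as the direct object of "described", so the gap sits immediately after word 13 ("described").
Base order: Tom insisted a broker suspected that every scout has described a recipe.

13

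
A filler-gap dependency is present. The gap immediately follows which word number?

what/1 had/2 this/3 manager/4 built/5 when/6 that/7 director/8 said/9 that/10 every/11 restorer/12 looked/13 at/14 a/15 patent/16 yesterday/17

5

The displaced element is "what" (word 1).
It functions as the direct object of "built", so the gap sits immediately after word 5 ("built").
Base order: This manager had built what when that director said that every restorer looked at a patent yesterday.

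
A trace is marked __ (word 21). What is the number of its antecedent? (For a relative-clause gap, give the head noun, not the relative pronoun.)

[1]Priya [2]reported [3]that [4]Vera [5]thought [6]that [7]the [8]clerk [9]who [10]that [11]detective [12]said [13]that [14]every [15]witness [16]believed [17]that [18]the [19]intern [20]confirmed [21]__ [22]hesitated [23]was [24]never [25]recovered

8

The gap at 21 is the subject of "hesitated", inside a relative clause.
The relative pronoun is "who" (word 9); it is bound by the head noun immediately before it.
Its filler is the head noun "clerk", at word 8.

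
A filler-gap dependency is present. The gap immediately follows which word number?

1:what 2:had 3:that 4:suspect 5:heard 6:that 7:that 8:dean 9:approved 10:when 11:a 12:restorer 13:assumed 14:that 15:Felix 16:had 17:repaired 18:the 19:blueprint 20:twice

9

The displaced element is "what" (word 1).
It is linked across 1 clause boundary (that).
It functions as the direct object of "approved", so the gap sits immediately after word 9 ("approved").
Base order: That suspect had heard that that dean approved what when a restorer assumed that Felix had repaired the blueprint twice.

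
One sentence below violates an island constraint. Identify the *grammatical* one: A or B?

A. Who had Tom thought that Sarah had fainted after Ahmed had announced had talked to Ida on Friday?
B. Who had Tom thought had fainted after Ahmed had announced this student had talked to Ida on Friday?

In A, the wh-phrase is extracted from inside an adjunct island (introduced by "after"), which blocks movement.
In B, the extraction path crosses only that-complement boundaries, which are transparent.
So B is grammatical.

B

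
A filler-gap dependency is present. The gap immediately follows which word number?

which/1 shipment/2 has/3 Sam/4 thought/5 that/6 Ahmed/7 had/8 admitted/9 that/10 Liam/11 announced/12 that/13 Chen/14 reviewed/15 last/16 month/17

The displaced element is "which shipment" (word 2).
It is linked across 3 clause boundaries (that → that → that).
It functions as the direct object of "reviewed", so the gap sits immediately after word 15 ("reviewed").
Base order: Sam has thought that Ahmed had admitted that Liam announced that Chen reviewed which shipment last month.

15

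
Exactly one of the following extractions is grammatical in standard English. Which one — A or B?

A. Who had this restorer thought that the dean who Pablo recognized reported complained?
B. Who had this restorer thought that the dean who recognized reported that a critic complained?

In B, the wh-phrase is extracted from inside a complex-NP island (relative clause) (introduced by "who"), which blocks movement.
In A, the extraction path crosses only that-complement boundaries, which are transparent.
So A is grammatical.

A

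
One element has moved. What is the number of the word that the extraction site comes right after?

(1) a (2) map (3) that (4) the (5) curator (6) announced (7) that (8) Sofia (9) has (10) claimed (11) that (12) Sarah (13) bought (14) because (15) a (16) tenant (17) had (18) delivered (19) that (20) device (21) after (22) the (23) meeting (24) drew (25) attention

13

The displaced element is "a map" (word 2).
It is linked across 2 clause boundaries (that → that).
It functions as the direct object of "bought", so the gap sits immediately after word 13 ("bought").
Base order: The curator announced that Sofia has claimed that Sarah bought a map because a tenant had delivered that device after the meeting.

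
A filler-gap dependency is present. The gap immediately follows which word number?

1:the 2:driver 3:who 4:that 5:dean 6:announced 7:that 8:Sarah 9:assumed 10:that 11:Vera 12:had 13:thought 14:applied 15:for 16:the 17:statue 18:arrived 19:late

13

The displaced element is "the driver" (word 2).
It is linked across 3 clause boundaries (that → that → Ø).
It functions as the subject of "applied", so the gap sits immediately after word 13 ("thought").
Base order: That dean announced that Sarah assumed that Vera had thought that the driver applied for the statue.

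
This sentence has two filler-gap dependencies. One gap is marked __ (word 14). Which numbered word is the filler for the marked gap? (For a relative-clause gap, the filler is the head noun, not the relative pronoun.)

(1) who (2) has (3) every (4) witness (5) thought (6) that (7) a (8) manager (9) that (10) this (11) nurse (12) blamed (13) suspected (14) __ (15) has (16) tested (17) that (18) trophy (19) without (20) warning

The marked gap is the subject of "tested".
Its filler is the fronted wh-phrase "who", at word 1.
(The other dependency links word 8 to a gap after word 12.)

1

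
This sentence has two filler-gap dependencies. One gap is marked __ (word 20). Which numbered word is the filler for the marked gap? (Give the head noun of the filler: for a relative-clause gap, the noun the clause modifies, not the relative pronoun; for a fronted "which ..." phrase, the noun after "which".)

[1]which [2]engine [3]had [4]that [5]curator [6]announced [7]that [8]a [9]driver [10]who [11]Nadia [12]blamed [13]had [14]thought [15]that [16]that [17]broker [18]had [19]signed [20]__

2

The marked gap is the direct object of "signed".
Its filler is the fronted wh-phrase "which engine", at word 2.
(The other dependency links word 9 to a gap after word 12.)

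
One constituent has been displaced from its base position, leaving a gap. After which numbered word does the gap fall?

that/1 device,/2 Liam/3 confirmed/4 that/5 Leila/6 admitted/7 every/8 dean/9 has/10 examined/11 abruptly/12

The displaced element is "that device" (word 2).
It is linked across 2 clause boundaries (that → Ø).
It functions as the direct object of "examined", so the gap sits immediately after word 11 ("examined").
Base order: Liam confirmed that Leila admitted every dean has examined that device abruptly.

11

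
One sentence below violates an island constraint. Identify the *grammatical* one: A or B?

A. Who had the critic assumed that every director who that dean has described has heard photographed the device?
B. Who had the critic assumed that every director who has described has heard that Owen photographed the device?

A

In B, the wh-phrase is extracted from inside a complex-NP island (relative clause) (introduced by "who"), which blocks movement.
In A, the extraction path crosses only that-complement boundaries, which are transparent.
So A is grammatical.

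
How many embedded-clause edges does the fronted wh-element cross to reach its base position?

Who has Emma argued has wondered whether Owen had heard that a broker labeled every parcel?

"who" is extracted from the subject of "wondered".
Boundaries crossed, outermost first: [Ø] — 1 in total.

1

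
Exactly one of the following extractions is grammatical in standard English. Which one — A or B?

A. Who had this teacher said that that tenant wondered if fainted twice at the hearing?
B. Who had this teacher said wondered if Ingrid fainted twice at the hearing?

B

In A, the wh-phrase is extracted from inside a wh-island (introduced by "if"), which blocks movement.
In B, the extraction path crosses only that-complement boundaries, which are transparent.
So B is grammatical.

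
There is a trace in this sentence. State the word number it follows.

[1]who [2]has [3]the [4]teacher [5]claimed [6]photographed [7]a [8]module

5

The displaced element is "who" (word 1).
It is linked across 1 clause boundary (Ø).
It functions as the subject of "photographed", so the gap sits immediately after word 5 ("claimed").
Base order: The teacher has claimed that who photographed a module.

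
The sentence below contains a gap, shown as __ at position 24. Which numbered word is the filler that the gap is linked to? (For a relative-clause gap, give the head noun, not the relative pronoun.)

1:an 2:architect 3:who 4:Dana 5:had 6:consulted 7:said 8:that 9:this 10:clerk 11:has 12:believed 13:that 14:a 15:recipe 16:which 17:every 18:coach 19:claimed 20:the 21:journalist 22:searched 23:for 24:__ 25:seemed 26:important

The gap at 24 is the prepositional object of "searched", inside a relative clause.
The relative pronoun is "which" (word 16); it is bound by the head noun immediately before it.
Its filler is the head noun "recipe", at word 15.

15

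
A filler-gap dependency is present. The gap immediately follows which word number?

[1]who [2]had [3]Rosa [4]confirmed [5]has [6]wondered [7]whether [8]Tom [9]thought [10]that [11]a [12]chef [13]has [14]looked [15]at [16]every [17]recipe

4

The displaced element is "who" (word 1).
It is linked across 1 clause boundary (Ø).
It functions as the subject of "wondered", so the gap sits immediately after word 4 ("confirmed").
Base order: Rosa had confirmed who has wondered whether Tom thought that a chef has looked at every recipe.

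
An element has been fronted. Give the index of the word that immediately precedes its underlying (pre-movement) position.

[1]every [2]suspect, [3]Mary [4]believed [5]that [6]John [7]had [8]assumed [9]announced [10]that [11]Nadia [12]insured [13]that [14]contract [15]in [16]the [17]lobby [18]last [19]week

8

The displaced element is "every suspect" (word 2).
It is linked across 2 clause boundaries (that → Ø).
It functions as the subject of "announced", so the gap sits immediately after word 8 ("assumed").
Base order: Mary believed that John had assumed that every suspect announced that Nadia insured that contract in the lobby last week.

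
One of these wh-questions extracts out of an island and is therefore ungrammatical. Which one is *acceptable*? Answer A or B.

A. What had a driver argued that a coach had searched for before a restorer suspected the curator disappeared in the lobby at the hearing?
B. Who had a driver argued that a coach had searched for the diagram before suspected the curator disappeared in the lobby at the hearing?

A

In B, the wh-phrase is extracted from inside an adjunct island (introduced by "before"), which blocks movement.
In A, the extraction path crosses only that-complement boundaries, which are transparent.
So A is grammatical.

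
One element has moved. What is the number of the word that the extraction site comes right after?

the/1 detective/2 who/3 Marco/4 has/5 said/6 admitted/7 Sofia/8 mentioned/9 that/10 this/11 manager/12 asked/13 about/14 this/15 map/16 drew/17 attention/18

6

The displaced element is "the detective" (word 2).
It is linked across 1 clause boundary (Ø).
It functions as the subject of "admitted", so the gap sits immediately after word 6 ("said").
Base order: Marco has said that the detective admitted Sofia mentioned that this manager asked about this map.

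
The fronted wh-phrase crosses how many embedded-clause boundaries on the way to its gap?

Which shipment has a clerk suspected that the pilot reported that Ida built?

"which shipment" is extracted from the object of "built".
Boundaries crossed, outermost first: [that], [that] — 2 in total.

2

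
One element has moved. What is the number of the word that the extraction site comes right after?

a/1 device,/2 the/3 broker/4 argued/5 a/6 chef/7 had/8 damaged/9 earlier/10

9

The displaced element is "a device" (word 2).
It is linked across 1 clause boundary (Ø).
It functions as the direct object of "damaged", so the gap sits immediately after word 9 ("damaged").
Base order: The broker argued a chef had damaged a device earlier.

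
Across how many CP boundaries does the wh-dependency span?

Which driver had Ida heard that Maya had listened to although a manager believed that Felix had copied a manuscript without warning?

1

"which driver" is extracted from the PP object of "listened".
Boundaries crossed, outermost first: [that] — 1 in total.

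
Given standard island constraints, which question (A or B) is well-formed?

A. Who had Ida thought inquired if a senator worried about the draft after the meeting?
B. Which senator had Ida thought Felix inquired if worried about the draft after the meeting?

A

In B, the wh-phrase is extracted from inside a wh-island (introduced by "if"), which blocks movement.
In A, the extraction path crosses only that-complement boundaries, which are transparent.
So A is grammatical.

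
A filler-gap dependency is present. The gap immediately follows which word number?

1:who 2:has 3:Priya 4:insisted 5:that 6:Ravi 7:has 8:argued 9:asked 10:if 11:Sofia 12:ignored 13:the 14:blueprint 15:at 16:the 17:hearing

8

The displaced element is "who" (word 1).
It is linked across 2 clause boundaries (that → Ø).
It functions as the subject of "asked", so the gap sits immediately after word 8 ("argued").
Base order: Priya has insisted that Ravi has argued that who asked if Sofia ignored the blueprint at the hearing.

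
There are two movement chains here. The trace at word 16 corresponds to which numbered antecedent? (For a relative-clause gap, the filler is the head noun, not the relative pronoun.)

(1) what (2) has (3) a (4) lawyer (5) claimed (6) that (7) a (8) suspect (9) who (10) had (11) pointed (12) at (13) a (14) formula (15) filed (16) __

1

The marked gap is the direct object of "filed".
Its filler is the fronted wh-phrase "what", at word 1.
(The other dependency links word 8 to a gap after word 9.)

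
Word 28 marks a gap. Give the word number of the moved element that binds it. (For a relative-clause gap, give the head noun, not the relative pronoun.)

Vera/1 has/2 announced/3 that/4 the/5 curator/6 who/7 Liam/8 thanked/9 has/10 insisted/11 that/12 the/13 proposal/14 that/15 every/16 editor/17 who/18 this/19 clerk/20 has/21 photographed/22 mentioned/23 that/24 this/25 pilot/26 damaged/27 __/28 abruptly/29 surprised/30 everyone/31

The gap at 28 is the object of "damaged", inside a relative clause.
The relative pronoun is "that" (word 15); it is bound by the head noun immediately before it.
Its filler is the head noun "proposal", at word 14.

14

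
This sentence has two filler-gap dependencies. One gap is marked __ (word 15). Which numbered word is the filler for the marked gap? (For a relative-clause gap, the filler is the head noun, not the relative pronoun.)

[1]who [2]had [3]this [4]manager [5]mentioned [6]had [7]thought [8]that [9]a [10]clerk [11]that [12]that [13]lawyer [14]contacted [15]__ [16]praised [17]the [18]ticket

The marked gap is inside the relative clause, the direct object of "contacted".
Its filler is the head noun "clerk" (via "that"), at word 10.
(The other dependency links word 1 to a gap after word 5.)

10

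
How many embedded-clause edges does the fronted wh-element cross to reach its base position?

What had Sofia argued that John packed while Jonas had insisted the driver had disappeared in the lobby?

1

"what" is extracted from the object of "packed".
Boundaries crossed, outermost first: [that] — 1 in total.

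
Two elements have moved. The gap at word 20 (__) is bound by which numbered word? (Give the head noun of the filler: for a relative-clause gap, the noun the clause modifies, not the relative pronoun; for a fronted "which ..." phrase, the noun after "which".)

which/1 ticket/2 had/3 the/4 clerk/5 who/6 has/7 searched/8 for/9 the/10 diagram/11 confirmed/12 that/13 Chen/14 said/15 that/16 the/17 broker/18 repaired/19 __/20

2

The marked gap is the direct object of "repaired".
Its filler is the fronted wh-phrase "which ticket", at word 2.
(The other dependency links word 5 to a gap after word 6.)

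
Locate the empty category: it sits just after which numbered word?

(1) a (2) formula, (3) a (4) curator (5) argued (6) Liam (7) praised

The displaced element is "a formula" (word 2).
It is linked across 1 clause boundary (Ø).
It functions as the direct object of "praised", so the gap sits immediately after word 7 ("praised").
Base order: A curator argued Liam praised a formula.

7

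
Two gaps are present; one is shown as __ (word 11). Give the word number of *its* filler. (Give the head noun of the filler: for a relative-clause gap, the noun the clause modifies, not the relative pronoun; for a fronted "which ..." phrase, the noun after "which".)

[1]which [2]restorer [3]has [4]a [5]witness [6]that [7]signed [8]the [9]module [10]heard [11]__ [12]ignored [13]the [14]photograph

2

The marked gap is the subject of "ignored".
Its filler is the fronted wh-phrase "which restorer", at word 2.
(The other dependency links word 5 to a gap after word 6.)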